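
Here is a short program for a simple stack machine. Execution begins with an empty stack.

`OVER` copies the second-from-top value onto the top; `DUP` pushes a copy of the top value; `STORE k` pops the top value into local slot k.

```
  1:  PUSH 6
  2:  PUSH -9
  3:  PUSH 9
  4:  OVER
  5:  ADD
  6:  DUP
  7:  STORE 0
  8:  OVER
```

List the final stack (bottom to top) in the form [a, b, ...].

PUSH 6  : 6
PUSH -9 : 6 -9
PUSH 9  : 6 -9 9
OVER    : 6 -9 9 -9
ADD     : 6 -9 0
DUP     : 6 -9 0 0
STORE 0 : 6 -9 0
OVER    : 6 -9 0 -9

[6, -9, 0, -9]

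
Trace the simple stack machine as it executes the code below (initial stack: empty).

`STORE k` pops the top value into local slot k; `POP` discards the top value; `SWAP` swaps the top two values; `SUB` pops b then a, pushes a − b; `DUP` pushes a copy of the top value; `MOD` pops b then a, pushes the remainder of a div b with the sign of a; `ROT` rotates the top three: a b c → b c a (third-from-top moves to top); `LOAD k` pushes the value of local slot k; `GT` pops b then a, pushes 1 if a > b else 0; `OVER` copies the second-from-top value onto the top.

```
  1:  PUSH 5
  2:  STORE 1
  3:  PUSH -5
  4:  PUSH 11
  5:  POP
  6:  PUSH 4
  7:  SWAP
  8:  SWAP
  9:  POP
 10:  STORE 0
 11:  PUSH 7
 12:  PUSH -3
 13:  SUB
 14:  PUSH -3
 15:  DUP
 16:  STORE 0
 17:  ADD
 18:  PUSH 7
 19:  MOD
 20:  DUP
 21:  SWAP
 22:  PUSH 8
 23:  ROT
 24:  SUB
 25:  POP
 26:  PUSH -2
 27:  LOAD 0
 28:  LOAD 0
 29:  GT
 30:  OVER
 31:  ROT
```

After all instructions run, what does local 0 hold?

-3

PUSH 5  : [5]
STORE 1 : []
PUSH -5 : [-5]
PUSH 11 : [-5, 11]
POP     : [-5]
PUSH 4  : [-5, 4]
SWAP    : [4, -5]
SWAP    : [-5, 4]
POP     : [-5]
STORE 0 : []
PUSH 7  : [7]
PUSH -3 : [7, -3]
SUB     : [10]
PUSH -3 : [10, -3]
DUP     : [10, -3, -3]
STORE 0 : [10, -3]
ADD     : [7]
PUSH 7  : [7, 7]
MOD     : [0]
DUP     : [0, 0]
SWAP    : [0, 0]
PUSH 8  : [0, 0, 8]
ROT     : [0, 8, 0]
SUB     : [0, 8]
POP     : [0]
PUSH -2 : [0, -2]
LOAD 0  : [0, -2, -3]
LOAD 0  : [0, -2, -3, -3]
GT      : [0, -2, 0]
OVER    : [0, -2, 0, -2]
ROT     : [0, 0, -2, -2]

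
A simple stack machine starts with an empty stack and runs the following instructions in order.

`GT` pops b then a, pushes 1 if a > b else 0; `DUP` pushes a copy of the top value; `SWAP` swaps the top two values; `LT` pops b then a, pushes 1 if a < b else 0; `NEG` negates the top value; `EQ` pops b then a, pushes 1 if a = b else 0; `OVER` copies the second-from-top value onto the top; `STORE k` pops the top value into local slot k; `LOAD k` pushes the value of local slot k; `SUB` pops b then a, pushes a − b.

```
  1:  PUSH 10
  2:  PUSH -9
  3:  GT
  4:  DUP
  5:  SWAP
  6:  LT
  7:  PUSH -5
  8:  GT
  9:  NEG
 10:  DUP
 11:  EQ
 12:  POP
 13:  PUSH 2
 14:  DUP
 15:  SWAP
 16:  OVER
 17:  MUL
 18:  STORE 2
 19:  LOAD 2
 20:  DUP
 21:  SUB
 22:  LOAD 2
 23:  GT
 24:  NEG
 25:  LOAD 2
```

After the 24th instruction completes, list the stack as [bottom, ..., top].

[2, 0]

PUSH 10 -> [10]
PUSH -9 -> [10, -9]
GT      -> [1]
DUP     -> [1, 1]
SWAP    -> [1, 1]
LT      -> [0]
PUSH -5 -> [0, -5]
GT      -> [1]
NEG     -> [-1]
DUP     -> [-1, -1]
EQ      -> [1]
POP     -> []
PUSH 2  -> [2]
DUP     -> [2, 2]
SWAP    -> [2, 2]
OVER    -> [2, 2, 2]
MUL     -> [2, 4]
STORE 2 -> [2]
LOAD 2  -> [2, 4]
DUP     -> [2, 4, 4]
SUB     -> [2, 0]
LOAD 2  -> [2, 0, 4]
GT      -> [2, 0]
NEG     -> [2, 0]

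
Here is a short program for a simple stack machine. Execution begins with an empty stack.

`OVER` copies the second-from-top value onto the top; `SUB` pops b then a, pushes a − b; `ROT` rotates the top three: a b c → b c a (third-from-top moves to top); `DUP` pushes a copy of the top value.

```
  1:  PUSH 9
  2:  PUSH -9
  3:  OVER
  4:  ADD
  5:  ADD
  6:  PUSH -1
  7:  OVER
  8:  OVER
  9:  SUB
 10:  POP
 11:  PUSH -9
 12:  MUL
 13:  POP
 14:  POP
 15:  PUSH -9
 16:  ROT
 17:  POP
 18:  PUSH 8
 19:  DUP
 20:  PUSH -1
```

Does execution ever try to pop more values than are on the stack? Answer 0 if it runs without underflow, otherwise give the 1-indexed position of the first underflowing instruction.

PUSH 9  -> [9]
PUSH -9 -> [9, -9]
OVER    -> [9, -9, 9]
ADD     -> [9, 0]
ADD     -> [9]
PUSH -1 -> [9, -1]
OVER    -> [9, -1, 9]
OVER    -> [9, -1, 9, -1]
SUB     -> [9, -1, 10]
POP     -> [9, -1]
PUSH -9 -> [9, -1, -9]
MUL     -> [9, 9]
POP     -> [9]
POP     -> []
PUSH -9 -> [-9]
ROT  — needs 3 operands, stack has 1 → underflow

16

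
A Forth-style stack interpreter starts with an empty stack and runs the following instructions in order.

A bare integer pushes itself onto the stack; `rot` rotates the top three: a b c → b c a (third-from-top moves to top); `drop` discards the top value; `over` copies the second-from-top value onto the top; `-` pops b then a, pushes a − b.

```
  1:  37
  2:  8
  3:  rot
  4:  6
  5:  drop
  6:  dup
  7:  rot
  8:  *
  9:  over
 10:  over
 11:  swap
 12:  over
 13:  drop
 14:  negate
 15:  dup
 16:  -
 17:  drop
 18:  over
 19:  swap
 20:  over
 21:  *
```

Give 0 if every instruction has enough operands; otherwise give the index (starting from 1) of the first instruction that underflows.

37 : [37]
8  : [37, 8]
rot  — needs 3 operands, stack has 2 → underflow

3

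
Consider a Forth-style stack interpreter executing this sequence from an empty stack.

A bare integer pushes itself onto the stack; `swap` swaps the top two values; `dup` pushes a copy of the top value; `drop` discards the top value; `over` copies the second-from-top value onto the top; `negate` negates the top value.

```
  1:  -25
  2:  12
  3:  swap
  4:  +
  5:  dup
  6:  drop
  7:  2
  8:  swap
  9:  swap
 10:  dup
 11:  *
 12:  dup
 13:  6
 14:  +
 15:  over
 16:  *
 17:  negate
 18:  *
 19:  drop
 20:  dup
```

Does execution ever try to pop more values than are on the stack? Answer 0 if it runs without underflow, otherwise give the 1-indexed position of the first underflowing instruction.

-25    → -25
12     → -25 12
swap   → 12 -25
+      → -13
dup    → -13 -13
drop   → -13
2      → -13 2
swap   → 2 -13
swap   → -13 2
dup    → -13 2 2
*      → -13 4
dup    → -13 4 4
6      → -13 4 4 6
+      → -13 4 10
over   → -13 4 10 4
*      → -13 4 40
negate → -13 4 -40
*      → -13 -160
drop   → -13
dup    → -13 -13

0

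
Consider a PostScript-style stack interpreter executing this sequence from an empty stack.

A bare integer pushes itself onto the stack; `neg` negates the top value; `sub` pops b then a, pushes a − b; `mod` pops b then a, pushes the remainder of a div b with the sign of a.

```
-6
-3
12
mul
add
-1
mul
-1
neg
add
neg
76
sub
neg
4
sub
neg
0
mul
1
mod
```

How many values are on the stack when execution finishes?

1

-6   [-6]
-3   [-6, -3]
12   [-6, -3, 12]
mul  [-6, -36]
add  [-42]
-1   [-42, -1]
mul  [42]
-1   [42, -1]
neg  [42, 1]
add  [43]
neg  [-43]
76   [-43, 76]
sub  [-119]
neg  [119]
4    [119, 4]
sub  [115]
neg  [-115]
0    [-115, 0]
mul  [0]
1    [0, 1]
mod  [0]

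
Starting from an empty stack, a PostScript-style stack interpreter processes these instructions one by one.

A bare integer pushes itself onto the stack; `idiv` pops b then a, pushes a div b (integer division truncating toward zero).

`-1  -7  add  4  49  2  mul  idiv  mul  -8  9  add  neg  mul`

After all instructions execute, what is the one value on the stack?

0

-1   -> -1
-7   -> -1 -7
add  -> -8
4    -> -8 4
49   -> -8 4 49
2    -> -8 4 49 2
mul  -> -8 4 98
idiv -> -8 0
mul  -> 0
-8   -> 0 -8
9    -> 0 -8 9
add  -> 0 1
neg  -> 0 -1
mul  -> 0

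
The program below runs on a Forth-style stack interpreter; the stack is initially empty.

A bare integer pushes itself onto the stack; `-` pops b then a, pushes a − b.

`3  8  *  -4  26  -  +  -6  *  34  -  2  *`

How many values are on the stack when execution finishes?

3  -> [3]
8  -> [3, 8]
*  -> [24]
-4 -> [24, -4]
26 -> [24, -4, 26]
-  -> [24, -30]
+  -> [-6]
-6 -> [-6, -6]
*  -> [36]
34 -> [36, 34]
-  -> [2]
2  -> [2, 2]
*  -> [4]

1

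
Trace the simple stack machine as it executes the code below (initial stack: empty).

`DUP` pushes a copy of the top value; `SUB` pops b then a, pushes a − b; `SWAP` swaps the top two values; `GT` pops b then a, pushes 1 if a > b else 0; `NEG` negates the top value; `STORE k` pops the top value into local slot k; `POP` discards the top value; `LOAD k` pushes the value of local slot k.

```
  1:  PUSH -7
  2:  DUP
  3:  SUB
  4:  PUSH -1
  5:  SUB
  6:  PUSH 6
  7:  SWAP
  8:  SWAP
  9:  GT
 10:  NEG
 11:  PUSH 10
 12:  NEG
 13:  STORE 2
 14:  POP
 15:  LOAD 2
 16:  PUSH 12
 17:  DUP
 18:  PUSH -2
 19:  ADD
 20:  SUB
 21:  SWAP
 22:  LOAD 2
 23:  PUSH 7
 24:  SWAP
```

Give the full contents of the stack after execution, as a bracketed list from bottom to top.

PUSH -7 → [-7]
DUP     → [-7, -7]
SUB     → [0]
PUSH -1 → [0, -1]
SUB     → [1]
PUSH 6  → [1, 6]
SWAP    → [6, 1]
SWAP    → [1, 6]
GT      → [0]
NEG     → [0]
PUSH 10 → [0, 10]
NEG     → [0, -10]
STORE 2 → [0]
POP     → []
LOAD 2  → [-10]
PUSH 12 → [-10, 12]
DUP     → [-10, 12, 12]
PUSH -2 → [-10, 12, 12, -2]
ADD     → [-10, 12, 10]
SUB     → [-10, 2]
SWAP    → [2, -10]
LOAD 2  → [2, -10, -10]
PUSH 7  → [2, -10, -10, 7]
SWAP    → [2, -10, 7, -10]

[2, -10, 7, -10]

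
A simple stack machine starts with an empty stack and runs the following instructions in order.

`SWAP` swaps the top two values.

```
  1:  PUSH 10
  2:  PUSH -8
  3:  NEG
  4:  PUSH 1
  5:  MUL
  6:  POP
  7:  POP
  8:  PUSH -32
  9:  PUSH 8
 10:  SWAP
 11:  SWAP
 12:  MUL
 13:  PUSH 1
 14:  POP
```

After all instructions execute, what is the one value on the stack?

PUSH 10  : [10]
PUSH -8  : [10, -8]
NEG      : [10, 8]
PUSH 1   : [10, 8, 1]
MUL      : [10, 8]
POP      : [10]
POP      : []
PUSH -32 : [-32]
PUSH 8   : [-32, 8]
SWAP     : [8, -32]
SWAP     : [-32, 8]
MUL      : [-256]
PUSH 1   : [-256, 1]
POP      : [-256]

-256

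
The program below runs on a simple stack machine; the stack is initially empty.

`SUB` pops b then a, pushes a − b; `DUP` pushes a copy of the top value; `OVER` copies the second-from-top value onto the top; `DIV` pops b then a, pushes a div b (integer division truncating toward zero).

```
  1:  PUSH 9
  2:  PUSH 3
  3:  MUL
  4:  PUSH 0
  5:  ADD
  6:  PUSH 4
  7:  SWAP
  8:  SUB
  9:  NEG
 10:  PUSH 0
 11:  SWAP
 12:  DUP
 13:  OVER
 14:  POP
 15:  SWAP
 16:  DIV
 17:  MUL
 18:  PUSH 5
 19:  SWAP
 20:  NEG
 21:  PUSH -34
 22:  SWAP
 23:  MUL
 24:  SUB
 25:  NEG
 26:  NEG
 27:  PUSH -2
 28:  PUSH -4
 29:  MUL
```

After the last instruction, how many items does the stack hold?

2

PUSH 9   : 9
PUSH 3   : 9 3
MUL      : 27
PUSH 0   : 27 0
ADD      : 27
PUSH 4   : 27 4
SWAP     : 4 27
SUB      : -23
NEG      : 23
PUSH 0   : 23 0
SWAP     : 0 23
DUP      : 0 23 23
OVER     : 0 23 23 23
POP      : 0 23 23
SWAP     : 0 23 23
DIV      : 0 1
MUL      : 0
PUSH 5   : 0 5
SWAP     : 5 0
NEG      : 5 0
PUSH -34 : 5 0 -34
SWAP     : 5 -34 0
MUL      : 5 0
SUB      : 5
NEG      : -5
NEG      : 5
PUSH -2  : 5 -2
PUSH -4  : 5 -2 -4
MUL      : 5 8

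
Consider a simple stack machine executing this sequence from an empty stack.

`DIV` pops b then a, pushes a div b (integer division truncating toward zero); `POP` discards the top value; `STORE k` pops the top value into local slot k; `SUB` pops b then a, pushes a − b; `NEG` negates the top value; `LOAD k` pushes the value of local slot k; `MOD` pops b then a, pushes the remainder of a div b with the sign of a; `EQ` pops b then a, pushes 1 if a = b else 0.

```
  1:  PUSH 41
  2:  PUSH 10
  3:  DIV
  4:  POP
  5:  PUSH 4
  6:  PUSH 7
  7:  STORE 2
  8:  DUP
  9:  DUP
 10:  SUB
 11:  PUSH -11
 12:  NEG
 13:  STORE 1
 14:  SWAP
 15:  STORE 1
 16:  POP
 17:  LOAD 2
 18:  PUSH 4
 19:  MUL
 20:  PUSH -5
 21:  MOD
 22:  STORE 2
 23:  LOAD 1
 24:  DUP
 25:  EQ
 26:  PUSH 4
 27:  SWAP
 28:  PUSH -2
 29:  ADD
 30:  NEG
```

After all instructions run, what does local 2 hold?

PUSH 41  : [41]
PUSH 10  : [41, 10]
DIV      : [4]
POP      : []
PUSH 4   : [4]
PUSH 7   : [4, 7]
STORE 2  : [4]
DUP      : [4, 4]
DUP      : [4, 4, 4]
SUB      : [4, 0]
PUSH -11 : [4, 0, -11]
NEG      : [4, 0, 11]
STORE 1  : [4, 0]
SWAP     : [0, 4]
STORE 1  : [0]
POP      : []
LOAD 2   : [7]
PUSH 4   : [7, 4]
MUL      : [28]
PUSH -5  : [28, -5]
MOD      : [3]
STORE 2  : []
LOAD 1   : [4]
DUP      : [4, 4]
EQ       : [1]
PUSH 4   : [1, 4]
SWAP     : [4, 1]
PUSH -2  : [4, 1, -2]
ADD      : [4, -1]
NEG      : [4, 1]

3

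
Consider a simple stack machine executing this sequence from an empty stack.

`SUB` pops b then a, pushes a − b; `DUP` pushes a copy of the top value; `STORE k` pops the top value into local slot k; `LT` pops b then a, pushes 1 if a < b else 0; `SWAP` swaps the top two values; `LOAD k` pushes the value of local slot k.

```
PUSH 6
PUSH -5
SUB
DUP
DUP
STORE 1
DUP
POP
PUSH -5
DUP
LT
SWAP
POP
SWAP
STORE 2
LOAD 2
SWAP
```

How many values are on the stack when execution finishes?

PUSH 6   6
PUSH -5  6 -5
SUB      11
DUP      11 11
DUP      11 11 11
STORE 1  11 11
DUP      11 11 11
POP      11 11
PUSH -5  11 11 -5
DUP      11 11 -5 -5
LT       11 11 0
SWAP     11 0 11
POP      11 0
SWAP     0 11
STORE 2  0
LOAD 2   0 11
SWAP     11 0

2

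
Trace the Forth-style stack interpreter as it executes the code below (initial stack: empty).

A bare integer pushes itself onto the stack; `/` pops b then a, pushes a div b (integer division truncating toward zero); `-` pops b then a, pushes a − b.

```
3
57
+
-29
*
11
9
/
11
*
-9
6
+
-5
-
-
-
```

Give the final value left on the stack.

3    [3]
57   [3, 57]
+    [60]
-29  [60, -29]
*    [-1740]
11   [-1740, 11]
9    [-1740, 11, 9]
/    [-1740, 1]
11   [-1740, 1, 11]
*    [-1740, 11]
-9   [-1740, 11, -9]
6    [-1740, 11, -9, 6]
+    [-1740, 11, -3]
-5   [-1740, 11, -3, -5]
-    [-1740, 11, 2]
-    [-1740, 9]
-    [-1749]

-1749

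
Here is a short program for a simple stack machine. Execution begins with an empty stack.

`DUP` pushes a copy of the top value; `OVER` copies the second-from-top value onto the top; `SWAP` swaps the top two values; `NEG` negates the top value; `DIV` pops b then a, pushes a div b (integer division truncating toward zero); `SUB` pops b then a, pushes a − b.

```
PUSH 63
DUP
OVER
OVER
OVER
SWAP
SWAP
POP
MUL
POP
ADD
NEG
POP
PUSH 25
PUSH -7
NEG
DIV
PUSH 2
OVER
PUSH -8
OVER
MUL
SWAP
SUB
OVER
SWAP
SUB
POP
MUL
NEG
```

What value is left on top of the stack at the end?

-6

PUSH 63 -> [63]
DUP     -> [63, 63]
OVER    -> [63, 63, 63]
OVER    -> [63, 63, 63, 63]
OVER    -> [63, 63, 63, 63, 63]
SWAP    -> [63, 63, 63, 63, 63]
SWAP    -> [63, 63, 63, 63, 63]
POP     -> [63, 63, 63, 63]
MUL     -> [63, 63, 3969]
POP     -> [63, 63]
ADD     -> [126]
NEG     -> [-126]
POP     -> []
PUSH 25 -> [25]
PUSH -7 -> [25, -7]
NEG     -> [25, 7]
DIV     -> [3]
PUSH 2  -> [3, 2]
OVER    -> [3, 2, 3]
PUSH -8 -> [3, 2, 3, -8]
OVER    -> [3, 2, 3, -8, 3]
MUL     -> [3, 2, 3, -24]
SWAP    -> [3, 2, -24, 3]
SUB     -> [3, 2, -27]
OVER    -> [3, 2, -27, 2]
SWAP    -> [3, 2, 2, -27]
SUB     -> [3, 2, 29]
POP     -> [3, 2]
MUL     -> [6]
NEG     -> [-6]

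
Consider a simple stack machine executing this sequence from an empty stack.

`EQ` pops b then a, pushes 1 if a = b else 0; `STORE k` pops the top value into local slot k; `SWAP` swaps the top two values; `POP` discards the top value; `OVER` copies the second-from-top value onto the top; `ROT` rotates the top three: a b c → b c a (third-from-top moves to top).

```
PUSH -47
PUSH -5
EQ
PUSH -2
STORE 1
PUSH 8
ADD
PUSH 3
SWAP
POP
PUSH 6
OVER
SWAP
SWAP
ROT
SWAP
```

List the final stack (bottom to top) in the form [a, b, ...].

PUSH -47 -> [-47]
PUSH -5  -> [-47, -5]
EQ       -> [0]
PUSH -2  -> [0, -2]
STORE 1  -> [0]
PUSH 8   -> [0, 8]
ADD      -> [8]
PUSH 3   -> [8, 3]
SWAP     -> [3, 8]
POP      -> [3]
PUSH 6   -> [3, 6]
OVER     -> [3, 6, 3]
SWAP     -> [3, 3, 6]
SWAP     -> [3, 6, 3]
ROT      -> [6, 3, 3]
SWAP     -> [6, 3, 3]

[6, 3, 3]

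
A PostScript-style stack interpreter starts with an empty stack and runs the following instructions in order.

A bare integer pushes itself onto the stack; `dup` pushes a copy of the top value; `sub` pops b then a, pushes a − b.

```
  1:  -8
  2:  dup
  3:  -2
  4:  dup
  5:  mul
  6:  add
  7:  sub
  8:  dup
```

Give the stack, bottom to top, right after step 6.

-8  -> [-8]
dup -> [-8, -8]
-2  -> [-8, -8, -2]
dup -> [-8, -8, -2, -2]
mul -> [-8, -8, 4]
add -> [-8, -4]

[-8, -4]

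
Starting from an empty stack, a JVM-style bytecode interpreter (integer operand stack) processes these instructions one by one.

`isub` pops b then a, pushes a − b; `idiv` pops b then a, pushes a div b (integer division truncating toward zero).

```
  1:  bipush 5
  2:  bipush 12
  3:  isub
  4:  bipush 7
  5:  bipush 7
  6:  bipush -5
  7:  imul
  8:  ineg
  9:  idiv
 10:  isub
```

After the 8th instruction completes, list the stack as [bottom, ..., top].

bipush 5  → [5]
bipush 12 → [5, 12]
isub      → [-7]
bipush 7  → [-7, 7]
bipush 7  → [-7, 7, 7]
bipush -5 → [-7, 7, 7, -5]
imul      → [-7, 7, -35]
ineg      → [-7, 7, 35]

[-7, 7, 35]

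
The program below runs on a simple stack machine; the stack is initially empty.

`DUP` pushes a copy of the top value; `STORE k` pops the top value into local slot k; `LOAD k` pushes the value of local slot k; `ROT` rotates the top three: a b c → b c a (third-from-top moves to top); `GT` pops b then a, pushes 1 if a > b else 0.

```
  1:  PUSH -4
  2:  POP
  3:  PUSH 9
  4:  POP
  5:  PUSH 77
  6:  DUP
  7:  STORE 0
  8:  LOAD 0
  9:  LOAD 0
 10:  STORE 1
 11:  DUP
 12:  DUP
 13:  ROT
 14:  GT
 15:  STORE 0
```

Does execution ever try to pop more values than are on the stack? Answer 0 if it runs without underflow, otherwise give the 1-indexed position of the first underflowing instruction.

0

PUSH -4 : -4
POP     : (empty)
PUSH 9  : 9
POP     : (empty)
PUSH 77 : 77
DUP     : 77 77
STORE 0 : 77
LOAD 0  : 77 77
LOAD 0  : 77 77 77
STORE 1 : 77 77
DUP     : 77 77 77
DUP     : 77 77 77 77
ROT     : 77 77 77 77
GT      : 77 77 0
STORE 0 : 77 77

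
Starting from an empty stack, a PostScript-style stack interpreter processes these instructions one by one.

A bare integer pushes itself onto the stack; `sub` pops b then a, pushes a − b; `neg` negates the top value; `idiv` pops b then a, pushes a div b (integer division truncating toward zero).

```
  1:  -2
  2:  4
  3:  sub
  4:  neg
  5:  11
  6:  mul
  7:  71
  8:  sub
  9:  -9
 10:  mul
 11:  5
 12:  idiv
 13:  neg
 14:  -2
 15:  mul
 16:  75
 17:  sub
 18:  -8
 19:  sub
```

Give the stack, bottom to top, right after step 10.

[45]

-2  : -2
4   : -2 4
sub : -6
neg : 6
11  : 6 11
mul : 66
71  : 66 71
sub : -5
-9  : -5 -9
mul : 45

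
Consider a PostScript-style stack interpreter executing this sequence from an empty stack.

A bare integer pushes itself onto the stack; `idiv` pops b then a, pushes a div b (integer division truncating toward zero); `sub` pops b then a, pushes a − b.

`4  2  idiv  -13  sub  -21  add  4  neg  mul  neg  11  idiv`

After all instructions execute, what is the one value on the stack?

4    → 4
2    → 4 2
idiv → 2
-13  → 2 -13
sub  → 15
-21  → 15 -21
add  → -6
4    → -6 4
neg  → -6 -4
mul  → 24
neg  → -24
11   → -24 11
idiv → -2

-2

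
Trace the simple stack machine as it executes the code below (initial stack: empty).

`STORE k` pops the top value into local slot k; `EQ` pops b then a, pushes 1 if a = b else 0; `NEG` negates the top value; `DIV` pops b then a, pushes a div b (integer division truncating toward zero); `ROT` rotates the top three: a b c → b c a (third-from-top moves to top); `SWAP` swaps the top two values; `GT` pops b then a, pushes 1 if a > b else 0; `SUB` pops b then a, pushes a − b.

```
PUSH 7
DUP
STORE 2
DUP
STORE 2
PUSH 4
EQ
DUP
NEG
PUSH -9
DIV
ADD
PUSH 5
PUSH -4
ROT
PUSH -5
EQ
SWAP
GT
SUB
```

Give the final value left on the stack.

PUSH 7  : [7]
DUP     : [7, 7]
STORE 2 : [7]
DUP     : [7, 7]
STORE 2 : [7]
PUSH 4  : [7, 4]
EQ      : [0]
DUP     : [0, 0]
NEG     : [0, 0]
PUSH -9 : [0, 0, -9]
DIV     : [0, 0]
ADD     : [0]
PUSH 5  : [0, 5]
PUSH -4 : [0, 5, -4]
ROT     : [5, -4, 0]
PUSH -5 : [5, -4, 0, -5]
EQ      : [5, -4, 0]
SWAP    : [5, 0, -4]
GT      : [5, 1]
SUB     : [4]

4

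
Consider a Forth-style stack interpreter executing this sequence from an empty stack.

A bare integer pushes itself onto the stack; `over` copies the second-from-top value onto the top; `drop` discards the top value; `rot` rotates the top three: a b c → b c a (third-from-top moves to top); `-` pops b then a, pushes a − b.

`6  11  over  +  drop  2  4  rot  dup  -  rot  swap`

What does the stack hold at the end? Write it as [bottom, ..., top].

[4, 2, 0]

6    : [6]
11   : [6, 11]
over : [6, 11, 6]
+    : [6, 17]
drop : [6]
2    : [6, 2]
4    : [6, 2, 4]
rot  : [2, 4, 6]
dup  : [2, 4, 6, 6]
-    : [2, 4, 0]
rot  : [4, 0, 2]
swap : [4, 2, 0]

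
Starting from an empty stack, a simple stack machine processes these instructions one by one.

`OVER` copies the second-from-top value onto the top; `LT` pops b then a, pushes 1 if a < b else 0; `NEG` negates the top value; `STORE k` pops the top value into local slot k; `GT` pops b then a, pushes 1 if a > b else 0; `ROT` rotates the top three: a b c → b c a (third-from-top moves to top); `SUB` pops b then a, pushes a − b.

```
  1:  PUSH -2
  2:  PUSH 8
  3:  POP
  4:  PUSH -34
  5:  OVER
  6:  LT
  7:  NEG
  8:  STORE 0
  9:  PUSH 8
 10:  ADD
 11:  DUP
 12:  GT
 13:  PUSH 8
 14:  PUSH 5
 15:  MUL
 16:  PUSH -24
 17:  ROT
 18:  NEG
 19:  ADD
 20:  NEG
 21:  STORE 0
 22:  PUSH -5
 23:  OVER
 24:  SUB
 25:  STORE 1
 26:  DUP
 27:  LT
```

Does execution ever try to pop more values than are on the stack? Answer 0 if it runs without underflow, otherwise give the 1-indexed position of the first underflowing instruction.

0

PUSH -2  → [-2]
PUSH 8   → [-2, 8]
POP      → [-2]
PUSH -34 → [-2, -34]
OVER     → [-2, -34, -2]
LT       → [-2, 1]
NEG      → [-2, -1]
STORE 0  → [-2]
PUSH 8   → [-2, 8]
ADD      → [6]
DUP      → [6, 6]
GT       → [0]
PUSH 8   → [0, 8]
PUSH 5   → [0, 8, 5]
MUL      → [0, 40]
PUSH -24 → [0, 40, -24]
ROT      → [40, -24, 0]
NEG      → [40, -24, 0]
ADD      → [40, -24]
NEG      → [40, 24]
STORE 0  → [40]
PUSH -5  → [40, -5]
OVER     → [40, -5, 40]
SUB      → [40, -45]
STORE 1  → [40]
DUP      → [40, 40]
LT       → [0]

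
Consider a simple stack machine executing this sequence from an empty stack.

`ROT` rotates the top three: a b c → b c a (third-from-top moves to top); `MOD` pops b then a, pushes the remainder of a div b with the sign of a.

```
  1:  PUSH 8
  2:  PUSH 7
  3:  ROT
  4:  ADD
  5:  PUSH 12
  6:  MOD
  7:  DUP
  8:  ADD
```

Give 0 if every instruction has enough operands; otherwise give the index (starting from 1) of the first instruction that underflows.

3

PUSH 8 : [8]
PUSH 7 : [8, 7]
ROT  — needs 3 operands, stack has 2 → underflow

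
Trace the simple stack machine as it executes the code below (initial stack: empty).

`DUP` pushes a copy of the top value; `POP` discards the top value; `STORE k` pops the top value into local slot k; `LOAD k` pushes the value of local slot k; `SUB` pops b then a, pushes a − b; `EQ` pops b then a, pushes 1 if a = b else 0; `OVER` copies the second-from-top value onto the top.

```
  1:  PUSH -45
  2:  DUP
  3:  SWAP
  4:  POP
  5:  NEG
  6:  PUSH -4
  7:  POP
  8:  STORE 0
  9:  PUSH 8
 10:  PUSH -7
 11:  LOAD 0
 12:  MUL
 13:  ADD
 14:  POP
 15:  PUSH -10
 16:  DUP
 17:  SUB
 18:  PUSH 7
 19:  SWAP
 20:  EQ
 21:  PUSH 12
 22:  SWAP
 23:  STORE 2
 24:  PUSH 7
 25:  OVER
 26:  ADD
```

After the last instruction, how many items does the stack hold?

PUSH -45 : [-45]
DUP      : [-45, -45]
SWAP     : [-45, -45]
POP      : [-45]
NEG      : [45]
PUSH -4  : [45, -4]
POP      : [45]
STORE 0  : []
PUSH 8   : [8]
PUSH -7  : [8, -7]
LOAD 0   : [8, -7, 45]
MUL      : [8, -315]
ADD      : [-307]
POP      : []
PUSH -10 : [-10]
DUP      : [-10, -10]
SUB      : [0]
PUSH 7   : [0, 7]
SWAP     : [7, 0]
EQ       : [0]
PUSH 12  : [0, 12]
SWAP     : [12, 0]
STORE 2  : [12]
PUSH 7   : [12, 7]
OVER     : [12, 7, 12]
ADD      : [12, 19]

2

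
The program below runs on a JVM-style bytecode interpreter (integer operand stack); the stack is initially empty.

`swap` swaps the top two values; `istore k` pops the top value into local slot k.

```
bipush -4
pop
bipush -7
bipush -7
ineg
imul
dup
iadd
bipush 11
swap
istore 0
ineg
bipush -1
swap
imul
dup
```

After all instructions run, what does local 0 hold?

bipush -4  -4
pop        (empty)
bipush -7  -7
bipush -7  -7 -7
ineg       -7 7
imul       -49
dup        -49 -49
iadd       -98
bipush 11  -98 11
swap       11 -98
istore 0   11
ineg       -11
bipush -1  -11 -1
swap       -1 -11
imul       11
dup        11 11

-98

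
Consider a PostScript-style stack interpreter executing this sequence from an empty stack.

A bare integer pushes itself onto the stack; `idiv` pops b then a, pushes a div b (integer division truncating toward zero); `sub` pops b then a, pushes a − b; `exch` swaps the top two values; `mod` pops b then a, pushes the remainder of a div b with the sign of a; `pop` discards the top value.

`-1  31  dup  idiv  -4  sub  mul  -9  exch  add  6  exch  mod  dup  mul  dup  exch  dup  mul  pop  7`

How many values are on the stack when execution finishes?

-1   -> -1
31   -> -1 31
dup  -> -1 31 31
idiv -> -1 1
-4   -> -1 1 -4
sub  -> -1 5
mul  -> -5
-9   -> -5 -9
exch -> -9 -5
add  -> -14
6    -> -14 6
exch -> 6 -14
mod  -> 6
dup  -> 6 6
mul  -> 36
dup  -> 36 36
exch -> 36 36
dup  -> 36 36 36
mul  -> 36 1296
pop  -> 36
7    -> 36 7

2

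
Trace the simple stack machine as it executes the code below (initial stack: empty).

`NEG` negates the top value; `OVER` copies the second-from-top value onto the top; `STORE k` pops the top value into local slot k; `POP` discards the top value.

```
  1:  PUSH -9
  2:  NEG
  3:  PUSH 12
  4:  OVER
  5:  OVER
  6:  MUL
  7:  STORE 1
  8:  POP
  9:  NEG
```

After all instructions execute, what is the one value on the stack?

-9

PUSH -9  [-9]
NEG      [9]
PUSH 12  [9, 12]
OVER     [9, 12, 9]
OVER     [9, 12, 9, 12]
MUL      [9, 12, 108]
STORE 1  [9, 12]
POP      [9]
NEG      [-9]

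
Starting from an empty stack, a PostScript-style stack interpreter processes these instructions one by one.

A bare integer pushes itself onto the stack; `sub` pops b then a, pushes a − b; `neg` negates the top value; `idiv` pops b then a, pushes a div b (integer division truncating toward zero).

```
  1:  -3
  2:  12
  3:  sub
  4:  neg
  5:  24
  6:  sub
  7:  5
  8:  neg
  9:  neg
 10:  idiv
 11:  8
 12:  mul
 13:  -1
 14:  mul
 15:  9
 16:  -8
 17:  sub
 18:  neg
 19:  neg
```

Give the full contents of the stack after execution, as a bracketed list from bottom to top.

-3   → -3
12   → -3 12
sub  → -15
neg  → 15
24   → 15 24
sub  → -9
5    → -9 5
neg  → -9 -5
neg  → -9 5
idiv → -1
8    → -1 8
mul  → -8
-1   → -8 -1
mul  → 8
9    → 8 9
-8   → 8 9 -8
sub  → 8 17
neg  → 8 -17
neg  → 8 17

[8, 17]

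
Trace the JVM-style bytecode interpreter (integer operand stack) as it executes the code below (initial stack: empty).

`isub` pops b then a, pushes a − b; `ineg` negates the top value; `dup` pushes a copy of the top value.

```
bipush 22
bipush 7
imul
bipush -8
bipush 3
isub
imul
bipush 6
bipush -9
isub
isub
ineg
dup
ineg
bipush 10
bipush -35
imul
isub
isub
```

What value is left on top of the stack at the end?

bipush 22   [22]
bipush 7    [22, 7]
imul        [154]
bipush -8   [154, -8]
bipush 3    [154, -8, 3]
isub        [154, -11]
imul        [-1694]
bipush 6    [-1694, 6]
bipush -9   [-1694, 6, -9]
isub        [-1694, 15]
isub        [-1709]
ineg        [1709]
dup         [1709, 1709]
ineg        [1709, -1709]
bipush 10   [1709, -1709, 10]
bipush -35  [1709, -1709, 10, -35]
imul        [1709, -1709, -350]
isub        [1709, -1359]
isub        [3068]

3068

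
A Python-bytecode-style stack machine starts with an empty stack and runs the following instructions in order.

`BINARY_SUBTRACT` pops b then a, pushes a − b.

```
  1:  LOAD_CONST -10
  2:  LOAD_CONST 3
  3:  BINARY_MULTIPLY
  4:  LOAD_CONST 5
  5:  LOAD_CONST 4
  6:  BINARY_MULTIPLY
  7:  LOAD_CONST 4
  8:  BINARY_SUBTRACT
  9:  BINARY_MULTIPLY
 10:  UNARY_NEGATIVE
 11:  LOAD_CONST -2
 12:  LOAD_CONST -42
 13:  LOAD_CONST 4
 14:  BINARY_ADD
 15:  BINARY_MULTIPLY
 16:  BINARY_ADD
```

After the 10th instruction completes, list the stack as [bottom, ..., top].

[480]

LOAD_CONST -10  : [-10]
LOAD_CONST 3    : [-10, 3]
BINARY_MULTIPLY : [-30]
LOAD_CONST 5    : [-30, 5]
LOAD_CONST 4    : [-30, 5, 4]
BINARY_MULTIPLY : [-30, 20]
LOAD_CONST 4    : [-30, 20, 4]
BINARY_SUBTRACT : [-30, 16]
BINARY_MULTIPLY : [-480]
UNARY_NEGATIVE  : [480]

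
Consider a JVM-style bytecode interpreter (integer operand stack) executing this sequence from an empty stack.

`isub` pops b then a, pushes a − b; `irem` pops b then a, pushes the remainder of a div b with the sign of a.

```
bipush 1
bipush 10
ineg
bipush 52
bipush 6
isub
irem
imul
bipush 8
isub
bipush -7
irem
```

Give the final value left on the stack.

-4

bipush 1  : 1
bipush 10 : 1 10
ineg      : 1 -10
bipush 52 : 1 -10 52
bipush 6  : 1 -10 52 6
isub      : 1 -10 46
irem      : 1 -10
imul      : -10
bipush 8  : -10 8
isub      : -18
bipush -7 : -18 -7
irem      : -4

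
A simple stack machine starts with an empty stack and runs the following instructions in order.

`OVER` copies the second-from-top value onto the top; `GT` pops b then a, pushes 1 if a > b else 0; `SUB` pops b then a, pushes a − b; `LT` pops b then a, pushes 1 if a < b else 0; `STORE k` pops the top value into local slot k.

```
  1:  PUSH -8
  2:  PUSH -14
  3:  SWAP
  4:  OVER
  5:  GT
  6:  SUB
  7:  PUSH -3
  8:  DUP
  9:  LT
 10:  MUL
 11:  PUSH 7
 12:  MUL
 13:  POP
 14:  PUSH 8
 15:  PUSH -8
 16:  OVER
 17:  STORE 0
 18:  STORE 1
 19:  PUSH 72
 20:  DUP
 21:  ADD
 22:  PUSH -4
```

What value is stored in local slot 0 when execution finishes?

8

PUSH -8   [-8]
PUSH -14  [-8, -14]
SWAP      [-14, -8]
OVER      [-14, -8, -14]
GT        [-14, 1]
SUB       [-15]
PUSH -3   [-15, -3]
DUP       [-15, -3, -3]
LT        [-15, 0]
MUL       [0]
PUSH 7    [0, 7]
MUL       [0]
POP       []
PUSH 8    [8]
PUSH -8   [8, -8]
OVER      [8, -8, 8]
STORE 0   [8, -8]
STORE 1   [8]
PUSH 72   [8, 72]
DUP       [8, 72, 72]
ADD       [8, 144]
PUSH -4   [8, 144, -4]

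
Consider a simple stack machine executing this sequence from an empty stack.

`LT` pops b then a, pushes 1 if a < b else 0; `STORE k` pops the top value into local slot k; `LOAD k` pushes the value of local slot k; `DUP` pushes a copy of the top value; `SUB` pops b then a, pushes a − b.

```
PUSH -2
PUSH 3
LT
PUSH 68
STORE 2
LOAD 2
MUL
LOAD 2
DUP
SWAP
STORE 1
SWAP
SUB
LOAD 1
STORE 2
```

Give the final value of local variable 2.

PUSH -2 : -2
PUSH 3  : -2 3
LT      : 1
PUSH 68 : 1 68
STORE 2 : 1
LOAD 2  : 1 68
MUL     : 68
LOAD 2  : 68 68
DUP     : 68 68 68
SWAP    : 68 68 68
STORE 1 : 68 68
SWAP    : 68 68
SUB     : 0
LOAD 1  : 0 68
STORE 2 : 0

68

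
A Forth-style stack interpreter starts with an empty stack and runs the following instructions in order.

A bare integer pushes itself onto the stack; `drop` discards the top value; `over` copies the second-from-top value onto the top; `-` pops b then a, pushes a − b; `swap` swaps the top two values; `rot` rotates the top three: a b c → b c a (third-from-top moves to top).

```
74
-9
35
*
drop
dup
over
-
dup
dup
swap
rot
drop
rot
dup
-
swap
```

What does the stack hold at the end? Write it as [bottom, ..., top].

74   -> 74
-9   -> 74 -9
35   -> 74 -9 35
*    -> 74 -315
drop -> 74
dup  -> 74 74
over -> 74 74 74
-    -> 74 0
dup  -> 74 0 0
dup  -> 74 0 0 0
swap -> 74 0 0 0
rot  -> 74 0 0 0
drop -> 74 0 0
rot  -> 0 0 74
dup  -> 0 0 74 74
-    -> 0 0 0
swap -> 0 0 0

[0, 0, 0]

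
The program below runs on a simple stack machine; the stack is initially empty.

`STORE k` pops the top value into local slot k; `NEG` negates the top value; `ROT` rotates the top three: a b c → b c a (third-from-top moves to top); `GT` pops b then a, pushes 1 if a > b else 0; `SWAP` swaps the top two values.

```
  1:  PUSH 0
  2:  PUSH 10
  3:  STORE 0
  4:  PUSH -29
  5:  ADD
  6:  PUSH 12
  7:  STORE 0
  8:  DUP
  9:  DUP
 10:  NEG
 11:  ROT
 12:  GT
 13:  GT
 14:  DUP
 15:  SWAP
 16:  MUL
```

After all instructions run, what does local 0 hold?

12

PUSH 0   -> 0
PUSH 10  -> 0 10
STORE 0  -> 0
PUSH -29 -> 0 -29
ADD      -> -29
PUSH 12  -> -29 12
STORE 0  -> -29
DUP      -> -29 -29
DUP      -> -29 -29 -29
NEG      -> -29 -29 29
ROT      -> -29 29 -29
GT       -> -29 1
GT       -> 0
DUP      -> 0 0
SWAP     -> 0 0
MUL      -> 0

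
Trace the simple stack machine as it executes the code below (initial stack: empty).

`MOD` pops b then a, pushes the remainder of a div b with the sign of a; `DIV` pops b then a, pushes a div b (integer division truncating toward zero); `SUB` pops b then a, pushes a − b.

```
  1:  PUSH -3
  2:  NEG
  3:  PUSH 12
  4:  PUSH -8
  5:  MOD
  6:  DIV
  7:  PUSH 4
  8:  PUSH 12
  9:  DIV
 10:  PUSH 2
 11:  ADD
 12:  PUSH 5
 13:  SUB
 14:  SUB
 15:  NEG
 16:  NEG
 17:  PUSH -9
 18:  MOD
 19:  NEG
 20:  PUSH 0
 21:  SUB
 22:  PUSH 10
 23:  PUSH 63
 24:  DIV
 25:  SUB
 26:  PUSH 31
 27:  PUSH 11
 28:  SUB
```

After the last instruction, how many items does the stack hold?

2

PUSH -3  -3
NEG      3
PUSH 12  3 12
PUSH -8  3 12 -8
MOD      3 4
DIV      0
PUSH 4   0 4
PUSH 12  0 4 12
DIV      0 0
PUSH 2   0 0 2
ADD      0 2
PUSH 5   0 2 5
SUB      0 -3
SUB      3
NEG      -3
NEG      3
PUSH -9  3 -9
MOD      3
NEG      -3
PUSH 0   -3 0
SUB      -3
PUSH 10  -3 10
PUSH 63  -3 10 63
DIV      -3 0
SUB      -3
PUSH 31  -3 31
PUSH 11  -3 31 11
SUB      -3 20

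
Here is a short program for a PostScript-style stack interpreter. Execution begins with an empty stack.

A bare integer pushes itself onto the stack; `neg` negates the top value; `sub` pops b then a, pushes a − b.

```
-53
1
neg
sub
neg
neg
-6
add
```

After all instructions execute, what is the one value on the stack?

-58

-53  [-53]
1    [-53, 1]
neg  [-53, -1]
sub  [-52]
neg  [52]
neg  [-52]
-6   [-52, -6]
add  [-58]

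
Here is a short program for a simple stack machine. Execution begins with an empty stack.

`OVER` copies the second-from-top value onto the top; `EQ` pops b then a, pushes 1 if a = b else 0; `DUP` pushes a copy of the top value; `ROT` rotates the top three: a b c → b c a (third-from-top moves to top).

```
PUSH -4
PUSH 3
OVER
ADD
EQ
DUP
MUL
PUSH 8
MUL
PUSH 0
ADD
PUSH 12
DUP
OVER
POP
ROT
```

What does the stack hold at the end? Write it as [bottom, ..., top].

PUSH -4 -> -4
PUSH 3  -> -4 3
OVER    -> -4 3 -4
ADD     -> -4 -1
EQ      -> 0
DUP     -> 0 0
MUL     -> 0
PUSH 8  -> 0 8
MUL     -> 0
PUSH 0  -> 0 0
ADD     -> 0
PUSH 12 -> 0 12
DUP     -> 0 12 12
OVER    -> 0 12 12 12
POP     -> 0 12 12
ROT     -> 12 12 0

[12, 12, 0]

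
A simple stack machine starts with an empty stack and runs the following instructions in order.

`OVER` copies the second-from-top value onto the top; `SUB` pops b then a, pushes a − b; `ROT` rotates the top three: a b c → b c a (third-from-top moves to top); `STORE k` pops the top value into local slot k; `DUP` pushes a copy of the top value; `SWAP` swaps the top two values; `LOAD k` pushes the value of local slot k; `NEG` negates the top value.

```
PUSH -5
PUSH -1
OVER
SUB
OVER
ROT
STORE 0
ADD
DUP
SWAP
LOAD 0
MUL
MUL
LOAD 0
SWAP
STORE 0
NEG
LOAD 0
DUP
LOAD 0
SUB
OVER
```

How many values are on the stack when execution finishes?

4

PUSH -5 : [-5]
PUSH -1 : [-5, -1]
OVER    : [-5, -1, -5]
SUB     : [-5, 4]
OVER    : [-5, 4, -5]
ROT     : [4, -5, -5]
STORE 0 : [4, -5]
ADD     : [-1]
DUP     : [-1, -1]
SWAP    : [-1, -1]
LOAD 0  : [-1, -1, -5]
MUL     : [-1, 5]
MUL     : [-5]
LOAD 0  : [-5, -5]
SWAP    : [-5, -5]
STORE 0 : [-5]
NEG     : [5]
LOAD 0  : [5, -5]
DUP     : [5, -5, -5]
LOAD 0  : [5, -5, -5, -5]
SUB     : [5, -5, 0]
OVER    : [5, -5, 0, -5]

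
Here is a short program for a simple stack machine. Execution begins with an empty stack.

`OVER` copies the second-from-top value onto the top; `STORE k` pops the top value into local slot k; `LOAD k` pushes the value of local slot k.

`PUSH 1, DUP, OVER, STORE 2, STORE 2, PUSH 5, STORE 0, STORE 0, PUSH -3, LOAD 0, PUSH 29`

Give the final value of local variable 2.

1

PUSH 1  : [1]
DUP     : [1, 1]
OVER    : [1, 1, 1]
STORE 2 : [1, 1]
STORE 2 : [1]
PUSH 5  : [1, 5]
STORE 0 : [1]
STORE 0 : []
PUSH -3 : [-3]
LOAD 0  : [-3, 1]
PUSH 29 : [-3, 1, 29]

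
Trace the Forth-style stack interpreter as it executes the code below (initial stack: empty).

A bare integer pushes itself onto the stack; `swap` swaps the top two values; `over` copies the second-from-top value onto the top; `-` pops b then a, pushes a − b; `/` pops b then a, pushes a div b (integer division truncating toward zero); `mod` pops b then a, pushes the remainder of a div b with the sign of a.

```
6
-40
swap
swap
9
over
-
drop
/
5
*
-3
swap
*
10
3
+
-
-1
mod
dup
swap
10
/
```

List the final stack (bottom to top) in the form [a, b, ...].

6    → 6
-40  → 6 -40
swap → -40 6
swap → 6 -40
9    → 6 -40 9
over → 6 -40 9 -40
-    → 6 -40 49
drop → 6 -40
/    → 0
5    → 0 5
*    → 0
-3   → 0 -3
swap → -3 0
*    → 0
10   → 0 10
3    → 0 10 3
+    → 0 13
-    → -13
-1   → -13 -1
mod  → 0
dup  → 0 0
swap → 0 0
10   → 0 0 10
/    → 0 0

[0, 0]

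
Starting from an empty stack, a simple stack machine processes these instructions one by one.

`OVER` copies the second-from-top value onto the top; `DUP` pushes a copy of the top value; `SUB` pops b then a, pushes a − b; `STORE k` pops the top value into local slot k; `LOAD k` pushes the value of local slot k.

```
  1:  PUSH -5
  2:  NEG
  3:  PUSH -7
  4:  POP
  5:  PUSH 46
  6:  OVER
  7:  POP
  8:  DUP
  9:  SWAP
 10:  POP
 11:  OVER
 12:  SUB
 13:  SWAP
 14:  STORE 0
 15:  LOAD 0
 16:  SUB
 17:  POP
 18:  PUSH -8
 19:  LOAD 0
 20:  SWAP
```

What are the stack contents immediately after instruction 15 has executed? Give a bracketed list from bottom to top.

PUSH -5  [-5]
NEG      [5]
PUSH -7  [5, -7]
POP      [5]
PUSH 46  [5, 46]
OVER     [5, 46, 5]
POP      [5, 46]
DUP      [5, 46, 46]
SWAP     [5, 46, 46]
POP      [5, 46]
OVER     [5, 46, 5]
SUB      [5, 41]
SWAP     [41, 5]
STORE 0  [41]
LOAD 0   [41, 5]

[41, 5]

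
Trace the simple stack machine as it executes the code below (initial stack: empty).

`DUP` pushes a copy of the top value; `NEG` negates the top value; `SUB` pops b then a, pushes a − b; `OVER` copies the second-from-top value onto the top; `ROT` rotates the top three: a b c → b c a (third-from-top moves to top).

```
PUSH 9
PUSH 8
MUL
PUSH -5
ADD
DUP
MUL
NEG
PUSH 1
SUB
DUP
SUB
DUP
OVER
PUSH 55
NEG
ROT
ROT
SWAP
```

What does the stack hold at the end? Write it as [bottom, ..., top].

PUSH 9  -> 9
PUSH 8  -> 9 8
MUL     -> 72
PUSH -5 -> 72 -5
ADD     -> 67
DUP     -> 67 67
MUL     -> 4489
NEG     -> -4489
PUSH 1  -> -4489 1
SUB     -> -4490
DUP     -> -4490 -4490
SUB     -> 0
DUP     -> 0 0
OVER    -> 0 0 0
PUSH 55 -> 0 0 0 55
NEG     -> 0 0 0 -55
ROT     -> 0 0 -55 0
ROT     -> 0 -55 0 0
SWAP    -> 0 -55 0 0

[0, -55, 0, 0]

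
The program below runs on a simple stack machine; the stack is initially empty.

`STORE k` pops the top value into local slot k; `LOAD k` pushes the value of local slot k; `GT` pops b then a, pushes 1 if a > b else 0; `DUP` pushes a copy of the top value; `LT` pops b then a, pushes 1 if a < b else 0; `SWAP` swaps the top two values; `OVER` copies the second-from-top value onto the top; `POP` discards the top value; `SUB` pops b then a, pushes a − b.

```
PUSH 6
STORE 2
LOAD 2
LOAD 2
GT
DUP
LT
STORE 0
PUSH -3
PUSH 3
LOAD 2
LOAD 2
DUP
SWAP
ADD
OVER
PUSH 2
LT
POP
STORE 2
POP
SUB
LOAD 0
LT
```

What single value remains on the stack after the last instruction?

1

PUSH 6  → [6]
STORE 2 → []
LOAD 2  → [6]
LOAD 2  → [6, 6]
GT      → [0]
DUP     → [0, 0]
LT      → [0]
STORE 0 → []
PUSH -3 → [-3]
PUSH 3  → [-3, 3]
LOAD 2  → [-3, 3, 6]
LOAD 2  → [-3, 3, 6, 6]
DUP     → [-3, 3, 6, 6, 6]
SWAP    → [-3, 3, 6, 6, 6]
ADD     → [-3, 3, 6, 12]
OVER    → [-3, 3, 6, 12, 6]
PUSH 2  → [-3, 3, 6, 12, 6, 2]
LT      → [-3, 3, 6, 12, 0]
POP     → [-3, 3, 6, 12]
STORE 2 → [-3, 3, 6]
POP     → [-3, 3]
SUB     → [-6]
LOAD 0  → [-6, 0]
LT      → [1]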